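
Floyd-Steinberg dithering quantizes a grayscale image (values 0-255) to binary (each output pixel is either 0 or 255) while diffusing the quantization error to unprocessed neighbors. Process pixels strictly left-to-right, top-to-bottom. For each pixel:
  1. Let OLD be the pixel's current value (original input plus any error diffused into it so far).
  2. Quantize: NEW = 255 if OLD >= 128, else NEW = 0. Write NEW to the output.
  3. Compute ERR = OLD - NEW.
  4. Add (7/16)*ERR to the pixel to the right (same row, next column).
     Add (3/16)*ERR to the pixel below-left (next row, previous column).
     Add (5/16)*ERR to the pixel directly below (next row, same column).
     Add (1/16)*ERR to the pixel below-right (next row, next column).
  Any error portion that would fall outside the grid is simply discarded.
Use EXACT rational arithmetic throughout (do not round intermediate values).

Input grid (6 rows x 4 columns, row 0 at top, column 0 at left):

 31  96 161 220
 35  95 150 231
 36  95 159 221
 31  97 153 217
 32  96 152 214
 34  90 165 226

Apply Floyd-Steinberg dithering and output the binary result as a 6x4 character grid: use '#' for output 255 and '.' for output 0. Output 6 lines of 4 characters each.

Answer: ..##
.#.#
..##
.#.#
..##
.#.#

Derivation:
(0,0): OLD=31 → NEW=0, ERR=31
(0,1): OLD=1753/16 → NEW=0, ERR=1753/16
(0,2): OLD=53487/256 → NEW=255, ERR=-11793/256
(0,3): OLD=818569/4096 → NEW=255, ERR=-225911/4096
(1,0): OLD=16699/256 → NEW=0, ERR=16699/256
(1,1): OLD=309405/2048 → NEW=255, ERR=-212835/2048
(1,2): OLD=5678305/65536 → NEW=0, ERR=5678305/65536
(1,3): OLD=260877303/1048576 → NEW=255, ERR=-6509577/1048576
(2,0): OLD=1209103/32768 → NEW=0, ERR=1209103/32768
(2,1): OLD=103798421/1048576 → NEW=0, ERR=103798421/1048576
(2,2): OLD=464991305/2097152 → NEW=255, ERR=-69782455/2097152
(2,3): OLD=7043662277/33554432 → NEW=255, ERR=-1512717883/33554432
(3,0): OLD=1024945439/16777216 → NEW=0, ERR=1024945439/16777216
(3,1): OLD=40461012801/268435456 → NEW=255, ERR=-27990028479/268435456
(3,2): OLD=406806192319/4294967296 → NEW=0, ERR=406806192319/4294967296
(3,3): OLD=16648715884985/68719476736 → NEW=255, ERR=-874750682695/68719476736
(4,0): OLD=135464503155/4294967296 → NEW=0, ERR=135464503155/4294967296
(4,1): OLD=3394461809881/34359738368 → NEW=0, ERR=3394461809881/34359738368
(4,2): OLD=237403028807097/1099511627776 → NEW=255, ERR=-42972436275783/1099511627776
(4,3): OLD=3498083090192607/17592186044416 → NEW=255, ERR=-987924351133473/17592186044416
(5,0): OLD=34293663228035/549755813888 → NEW=0, ERR=34293663228035/549755813888
(5,1): OLD=2512283522751221/17592186044416 → NEW=255, ERR=-1973723918574859/17592186044416
(5,2): OLD=873865631825945/8796093022208 → NEW=0, ERR=873865631825945/8796093022208
(5,3): OLD=70220282846091593/281474976710656 → NEW=255, ERR=-1555836215125687/281474976710656
Row 0: ..##
Row 1: .#.#
Row 2: ..##
Row 3: .#.#
Row 4: ..##
Row 5: .#.#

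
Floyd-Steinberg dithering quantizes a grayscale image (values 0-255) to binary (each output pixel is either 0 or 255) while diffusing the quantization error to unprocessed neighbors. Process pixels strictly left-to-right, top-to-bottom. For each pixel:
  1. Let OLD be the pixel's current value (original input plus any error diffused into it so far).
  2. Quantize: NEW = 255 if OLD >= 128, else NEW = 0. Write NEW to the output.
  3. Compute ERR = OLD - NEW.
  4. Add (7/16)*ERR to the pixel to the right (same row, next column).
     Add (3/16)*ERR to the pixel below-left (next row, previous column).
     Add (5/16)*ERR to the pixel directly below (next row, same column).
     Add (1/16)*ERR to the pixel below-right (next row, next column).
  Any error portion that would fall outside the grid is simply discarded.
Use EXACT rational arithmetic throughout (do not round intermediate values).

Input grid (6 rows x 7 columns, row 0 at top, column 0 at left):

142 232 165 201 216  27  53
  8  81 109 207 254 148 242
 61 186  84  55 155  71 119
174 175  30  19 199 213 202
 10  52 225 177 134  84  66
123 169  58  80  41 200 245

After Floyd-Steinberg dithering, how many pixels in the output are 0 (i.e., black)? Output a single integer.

Answer: 21

Derivation:
(0,0): OLD=142 → NEW=255, ERR=-113
(0,1): OLD=2921/16 → NEW=255, ERR=-1159/16
(0,2): OLD=34127/256 → NEW=255, ERR=-31153/256
(0,3): OLD=605225/4096 → NEW=255, ERR=-439255/4096
(0,4): OLD=11080991/65536 → NEW=255, ERR=-5630689/65536
(0,5): OLD=-11103271/1048576 → NEW=0, ERR=-11103271/1048576
(0,6): OLD=811469551/16777216 → NEW=0, ERR=811469551/16777216
(1,0): OLD=-10469/256 → NEW=0, ERR=-10469/256
(1,1): OLD=21693/2048 → NEW=0, ERR=21693/2048
(1,2): OLD=3340417/65536 → NEW=0, ERR=3340417/65536
(1,3): OLD=45107629/262144 → NEW=255, ERR=-21739091/262144
(1,4): OLD=3056504103/16777216 → NEW=255, ERR=-1221685977/16777216
(1,5): OLD=15640668119/134217728 → NEW=0, ERR=15640668119/134217728
(1,6): OLD=660213283001/2147483648 → NEW=255, ERR=112604952761/2147483648
(2,0): OLD=1645167/32768 → NEW=0, ERR=1645167/32768
(2,1): OLD=228879541/1048576 → NEW=255, ERR=-38507339/1048576
(2,2): OLD=1157205855/16777216 → NEW=0, ERR=1157205855/16777216
(2,3): OLD=6548985383/134217728 → NEW=0, ERR=6548985383/134217728
(2,4): OLD=182813506903/1073741824 → NEW=255, ERR=-90990658217/1073741824
(2,5): OLD=2598364711837/34359738368 → NEW=0, ERR=2598364711837/34359738368
(2,6): OLD=96621902094875/549755813888 → NEW=255, ERR=-43565830446565/549755813888
(3,0): OLD=3066940287/16777216 → NEW=255, ERR=-1211249793/16777216
(3,1): OLD=19865406099/134217728 → NEW=255, ERR=-14360114541/134217728
(3,2): OLD=12454979305/1073741824 → NEW=0, ERR=12454979305/1073741824
(3,3): OLD=119162746255/4294967296 → NEW=0, ERR=119162746255/4294967296
(3,4): OLD=110987649832831/549755813888 → NEW=255, ERR=-29200082708609/549755813888
(3,5): OLD=849875851685101/4398046511104 → NEW=255, ERR=-271626008646419/4398046511104
(3,6): OLD=10903061728615731/70368744177664 → NEW=255, ERR=-7040968036688589/70368744177664
(4,0): OLD=-70055498863/2147483648 → NEW=0, ERR=-70055498863/2147483648
(4,1): OLD=67198642141/34359738368 → NEW=0, ERR=67198642141/34359738368
(4,2): OLD=125341961896211/549755813888 → NEW=255, ERR=-14845770645229/549755813888
(4,3): OLD=724014464647873/4398046511104 → NEW=255, ERR=-397487395683647/4398046511104
(4,4): OLD=2393070633951475/35184372088832 → NEW=0, ERR=2393070633951475/35184372088832
(4,5): OLD=81487985661619827/1125899906842624 → NEW=0, ERR=81487985661619827/1125899906842624
(4,6): OLD=1126552500108579349/18014398509481984 → NEW=0, ERR=1126552500108579349/18014398509481984
(5,0): OLD=62217121125607/549755813888 → NEW=0, ERR=62217121125607/549755813888
(5,1): OLD=932481970179533/4398046511104 → NEW=255, ERR=-189019890151987/4398046511104
(5,2): OLD=490278172287275/35184372088832 → NEW=0, ERR=490278172287275/35184372088832
(5,3): OLD=19398765116464887/281474976710656 → NEW=0, ERR=19398765116464887/281474976710656
(5,4): OLD=1807354247271860029/18014398509481984 → NEW=0, ERR=1807354247271860029/18014398509481984
(5,5): OLD=40710751739541924205/144115188075855872 → NEW=255, ERR=3961378780198676845/144115188075855872
(5,6): OLD=648153750887776267971/2305843009213693952 → NEW=255, ERR=60163783538284310211/2305843009213693952
Output grid:
  Row 0: #####..  (2 black, running=2)
  Row 1: ...##.#  (4 black, running=6)
  Row 2: .#..#.#  (4 black, running=10)
  Row 3: ##..###  (2 black, running=12)
  Row 4: ..##...  (5 black, running=17)
  Row 5: .#...##  (4 black, running=21)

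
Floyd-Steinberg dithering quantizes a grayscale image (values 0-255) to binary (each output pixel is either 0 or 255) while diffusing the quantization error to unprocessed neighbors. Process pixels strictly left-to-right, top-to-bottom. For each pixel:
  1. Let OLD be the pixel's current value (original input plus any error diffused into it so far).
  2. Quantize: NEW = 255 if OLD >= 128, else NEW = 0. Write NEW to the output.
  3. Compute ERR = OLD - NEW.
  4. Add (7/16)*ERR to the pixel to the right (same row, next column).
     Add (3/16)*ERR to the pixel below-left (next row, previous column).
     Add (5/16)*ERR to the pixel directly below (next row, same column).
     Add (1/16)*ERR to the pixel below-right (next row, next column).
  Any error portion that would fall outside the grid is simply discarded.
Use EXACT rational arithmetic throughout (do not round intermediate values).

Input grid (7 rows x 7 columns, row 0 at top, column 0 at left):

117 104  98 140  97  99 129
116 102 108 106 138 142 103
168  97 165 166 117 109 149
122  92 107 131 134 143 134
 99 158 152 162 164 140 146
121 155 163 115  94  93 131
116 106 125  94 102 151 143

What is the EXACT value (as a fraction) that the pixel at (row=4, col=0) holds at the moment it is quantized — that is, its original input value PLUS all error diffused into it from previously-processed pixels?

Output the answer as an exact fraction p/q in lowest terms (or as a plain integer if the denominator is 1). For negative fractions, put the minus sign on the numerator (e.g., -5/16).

(0,0): OLD=117 → NEW=0, ERR=117
(0,1): OLD=2483/16 → NEW=255, ERR=-1597/16
(0,2): OLD=13909/256 → NEW=0, ERR=13909/256
(0,3): OLD=670803/4096 → NEW=255, ERR=-373677/4096
(0,4): OLD=3741253/65536 → NEW=0, ERR=3741253/65536
(0,5): OLD=129997795/1048576 → NEW=0, ERR=129997795/1048576
(0,6): OLD=3074245429/16777216 → NEW=255, ERR=-1203944651/16777216
(1,0): OLD=34265/256 → NEW=255, ERR=-31015/256
(1,1): OLD=72303/2048 → NEW=0, ERR=72303/2048
(1,2): OLD=7672987/65536 → NEW=0, ERR=7672987/65536
(1,3): OLD=37437567/262144 → NEW=255, ERR=-29409153/262144
(1,4): OLD=2085431837/16777216 → NEW=0, ERR=2085431837/16777216
(1,5): OLD=30230804013/134217728 → NEW=255, ERR=-3994716627/134217728
(1,6): OLD=161709731075/2147483648 → NEW=0, ERR=161709731075/2147483648
(2,0): OLD=4481333/32768 → NEW=255, ERR=-3874507/32768
(2,1): OLD=74116375/1048576 → NEW=0, ERR=74116375/1048576
(2,2): OLD=3585003525/16777216 → NEW=255, ERR=-693186555/16777216
(2,3): OLD=19258815517/134217728 → NEW=255, ERR=-14966705123/134217728
(2,4): OLD=101432144109/1073741824 → NEW=0, ERR=101432144109/1073741824
(2,5): OLD=5597748637839/34359738368 → NEW=255, ERR=-3163984646001/34359738368
(2,6): OLD=71679854776793/549755813888 → NEW=255, ERR=-68507877764647/549755813888
(3,0): OLD=1649248357/16777216 → NEW=0, ERR=1649248357/16777216
(3,1): OLD=19053401601/134217728 → NEW=255, ERR=-15172119039/134217728
(3,2): OLD=30217617747/1073741824 → NEW=0, ERR=30217617747/1073741824
(3,3): OLD=530837618805/4294967296 → NEW=0, ERR=530837618805/4294967296
(3,4): OLD=106299898322021/549755813888 → NEW=255, ERR=-33887834219419/549755813888
(3,5): OLD=306958657724799/4398046511104 → NEW=0, ERR=306958657724799/4398046511104
(3,6): OLD=8432817178606561/70368744177664 → NEW=0, ERR=8432817178606561/70368744177664
(4,0): OLD=233054458315/2147483648 → NEW=0, ERR=233054458315/2147483648
Target (4,0): original=99, with diffused error = 233054458315/2147483648

Answer: 233054458315/2147483648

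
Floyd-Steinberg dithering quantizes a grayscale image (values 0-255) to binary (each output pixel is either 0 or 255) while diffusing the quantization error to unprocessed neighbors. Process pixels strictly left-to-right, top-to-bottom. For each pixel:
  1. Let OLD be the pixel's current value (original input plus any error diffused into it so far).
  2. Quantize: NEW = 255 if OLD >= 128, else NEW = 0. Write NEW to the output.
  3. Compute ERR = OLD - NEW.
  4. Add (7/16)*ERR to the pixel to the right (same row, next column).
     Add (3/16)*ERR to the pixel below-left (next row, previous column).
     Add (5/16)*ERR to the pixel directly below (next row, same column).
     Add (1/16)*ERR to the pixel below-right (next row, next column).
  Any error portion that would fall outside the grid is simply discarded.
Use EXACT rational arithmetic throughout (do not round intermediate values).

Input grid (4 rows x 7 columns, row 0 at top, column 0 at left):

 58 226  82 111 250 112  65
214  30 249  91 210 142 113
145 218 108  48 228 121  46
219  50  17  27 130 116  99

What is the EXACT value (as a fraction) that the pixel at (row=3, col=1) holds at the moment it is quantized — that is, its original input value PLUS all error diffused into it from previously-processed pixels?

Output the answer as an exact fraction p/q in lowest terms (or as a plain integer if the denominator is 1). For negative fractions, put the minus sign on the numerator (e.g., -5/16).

(0,0): OLD=58 → NEW=0, ERR=58
(0,1): OLD=2011/8 → NEW=255, ERR=-29/8
(0,2): OLD=10293/128 → NEW=0, ERR=10293/128
(0,3): OLD=299379/2048 → NEW=255, ERR=-222861/2048
(0,4): OLD=6631973/32768 → NEW=255, ERR=-1723867/32768
(0,5): OLD=46653187/524288 → NEW=0, ERR=46653187/524288
(0,6): OLD=871831829/8388608 → NEW=0, ERR=871831829/8388608
(1,0): OLD=29625/128 → NEW=255, ERR=-3015/128
(1,1): OLD=38159/1024 → NEW=0, ERR=38159/1024
(1,2): OLD=8840891/32768 → NEW=255, ERR=485051/32768
(1,3): OLD=7685023/131072 → NEW=0, ERR=7685023/131072
(1,4): OLD=1921786109/8388608 → NEW=255, ERR=-217308931/8388608
(1,5): OLD=11722097677/67108864 → NEW=255, ERR=-5390662643/67108864
(1,6): OLD=124443068707/1073741824 → NEW=0, ERR=124443068707/1073741824
(2,0): OLD=2369557/16384 → NEW=255, ERR=-1808363/16384
(2,1): OLD=95766455/524288 → NEW=255, ERR=-37926985/524288
(2,2): OLD=791042533/8388608 → NEW=0, ERR=791042533/8388608
(2,3): OLD=6955601149/67108864 → NEW=0, ERR=6955601149/67108864
(2,4): OLD=136286365261/536870912 → NEW=255, ERR=-615717299/536870912
(2,5): OLD=1984404780591/17179869184 → NEW=0, ERR=1984404780591/17179869184
(2,6): OLD=35110653043513/274877906944 → NEW=0, ERR=35110653043513/274877906944
(3,0): OLD=1433986117/8388608 → NEW=255, ERR=-705108923/8388608
(3,1): OLD=94105441/67108864 → NEW=0, ERR=94105441/67108864
Target (3,1): original=50, with diffused error = 94105441/67108864

Answer: 94105441/67108864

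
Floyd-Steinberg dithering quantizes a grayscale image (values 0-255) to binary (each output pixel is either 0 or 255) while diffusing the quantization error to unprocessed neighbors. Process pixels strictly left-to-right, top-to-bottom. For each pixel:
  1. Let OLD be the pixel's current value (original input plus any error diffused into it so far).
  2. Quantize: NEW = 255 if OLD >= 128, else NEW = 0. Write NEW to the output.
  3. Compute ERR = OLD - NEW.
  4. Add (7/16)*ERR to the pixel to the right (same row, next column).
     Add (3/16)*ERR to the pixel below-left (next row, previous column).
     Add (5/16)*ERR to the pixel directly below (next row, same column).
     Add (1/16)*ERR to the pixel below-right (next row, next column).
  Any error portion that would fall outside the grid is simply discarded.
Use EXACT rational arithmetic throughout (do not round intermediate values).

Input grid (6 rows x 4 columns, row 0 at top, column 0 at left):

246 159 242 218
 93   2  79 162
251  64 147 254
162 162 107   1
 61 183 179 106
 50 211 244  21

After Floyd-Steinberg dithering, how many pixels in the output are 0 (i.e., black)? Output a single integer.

Answer: 10

Derivation:
(0,0): OLD=246 → NEW=255, ERR=-9
(0,1): OLD=2481/16 → NEW=255, ERR=-1599/16
(0,2): OLD=50759/256 → NEW=255, ERR=-14521/256
(0,3): OLD=791281/4096 → NEW=255, ERR=-253199/4096
(1,0): OLD=18291/256 → NEW=0, ERR=18291/256
(1,1): OLD=-18779/2048 → NEW=0, ERR=-18779/2048
(1,2): OLD=2583817/65536 → NEW=0, ERR=2583817/65536
(1,3): OLD=163982735/1048576 → NEW=255, ERR=-103404145/1048576
(2,0): OLD=8900071/32768 → NEW=255, ERR=544231/32768
(2,1): OLD=84157405/1048576 → NEW=0, ERR=84157405/1048576
(2,2): OLD=367778833/2097152 → NEW=255, ERR=-166994927/2097152
(2,3): OLD=6402501933/33554432 → NEW=255, ERR=-2153878227/33554432
(3,0): OLD=3057458167/16777216 → NEW=255, ERR=-1220731913/16777216
(3,1): OLD=37944780905/268435456 → NEW=255, ERR=-30506260375/268435456
(3,2): OLD=108992142999/4294967296 → NEW=0, ERR=108992142999/4294967296
(3,3): OLD=-888823198047/68719476736 → NEW=0, ERR=-888823198047/68719476736
(4,0): OLD=72815670891/4294967296 → NEW=0, ERR=72815670891/4294967296
(4,1): OLD=5329671084097/34359738368 → NEW=255, ERR=-3432062199743/34359738368
(4,2): OLD=147007009765281/1099511627776 → NEW=255, ERR=-133368455317599/1099511627776
(4,3): OLD=887988666248887/17592186044416 → NEW=0, ERR=887988666248887/17592186044416
(5,0): OLD=20104230930811/549755813888 → NEW=0, ERR=20104230930811/549755813888
(5,1): OLD=3062815982239549/17592186044416 → NEW=255, ERR=-1423191459086531/17592186044416
(5,2): OLD=1529838369714521/8796093022208 → NEW=255, ERR=-713165350948519/8796093022208
(5,3): OLD=-1767292356192639/281474976710656 → NEW=0, ERR=-1767292356192639/281474976710656
Output grid:
  Row 0: ####  (0 black, running=0)
  Row 1: ...#  (3 black, running=3)
  Row 2: #.##  (1 black, running=4)
  Row 3: ##..  (2 black, running=6)
  Row 4: .##.  (2 black, running=8)
  Row 5: .##.  (2 black, running=10)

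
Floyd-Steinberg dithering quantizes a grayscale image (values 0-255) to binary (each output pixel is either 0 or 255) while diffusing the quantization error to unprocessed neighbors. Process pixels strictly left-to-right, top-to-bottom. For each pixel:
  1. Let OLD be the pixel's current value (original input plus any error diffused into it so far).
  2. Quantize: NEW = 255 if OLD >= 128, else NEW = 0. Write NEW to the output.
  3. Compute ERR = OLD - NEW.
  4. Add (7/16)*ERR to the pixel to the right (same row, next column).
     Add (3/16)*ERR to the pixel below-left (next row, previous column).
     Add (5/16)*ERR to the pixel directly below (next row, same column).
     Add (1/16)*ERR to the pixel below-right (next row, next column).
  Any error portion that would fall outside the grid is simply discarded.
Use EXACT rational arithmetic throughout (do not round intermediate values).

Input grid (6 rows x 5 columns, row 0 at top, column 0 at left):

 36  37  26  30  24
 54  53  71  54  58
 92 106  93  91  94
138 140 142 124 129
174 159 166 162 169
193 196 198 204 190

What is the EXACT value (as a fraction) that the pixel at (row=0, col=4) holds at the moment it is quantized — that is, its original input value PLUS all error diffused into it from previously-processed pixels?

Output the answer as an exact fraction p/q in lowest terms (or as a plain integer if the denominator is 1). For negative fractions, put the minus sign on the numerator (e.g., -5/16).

Answer: 762165/16384

Derivation:
(0,0): OLD=36 → NEW=0, ERR=36
(0,1): OLD=211/4 → NEW=0, ERR=211/4
(0,2): OLD=3141/64 → NEW=0, ERR=3141/64
(0,3): OLD=52707/1024 → NEW=0, ERR=52707/1024
(0,4): OLD=762165/16384 → NEW=0, ERR=762165/16384
Target (0,4): original=24, with diffused error = 762165/16384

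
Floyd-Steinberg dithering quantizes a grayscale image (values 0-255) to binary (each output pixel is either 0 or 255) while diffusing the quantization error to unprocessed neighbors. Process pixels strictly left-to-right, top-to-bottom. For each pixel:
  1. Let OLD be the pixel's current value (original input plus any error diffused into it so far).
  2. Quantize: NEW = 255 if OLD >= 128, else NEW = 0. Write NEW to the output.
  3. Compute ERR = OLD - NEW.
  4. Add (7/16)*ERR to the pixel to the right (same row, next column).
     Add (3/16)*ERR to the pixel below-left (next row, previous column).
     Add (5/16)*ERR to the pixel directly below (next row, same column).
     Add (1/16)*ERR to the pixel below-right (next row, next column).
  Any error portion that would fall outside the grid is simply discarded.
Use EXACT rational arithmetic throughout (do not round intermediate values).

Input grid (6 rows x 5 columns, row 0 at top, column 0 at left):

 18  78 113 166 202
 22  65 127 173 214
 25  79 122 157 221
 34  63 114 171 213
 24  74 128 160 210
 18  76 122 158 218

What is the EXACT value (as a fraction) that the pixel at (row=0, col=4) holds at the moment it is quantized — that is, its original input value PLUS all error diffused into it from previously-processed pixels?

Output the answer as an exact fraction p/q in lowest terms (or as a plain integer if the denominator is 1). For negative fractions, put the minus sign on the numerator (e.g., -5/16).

Answer: 8343929/32768

Derivation:
(0,0): OLD=18 → NEW=0, ERR=18
(0,1): OLD=687/8 → NEW=0, ERR=687/8
(0,2): OLD=19273/128 → NEW=255, ERR=-13367/128
(0,3): OLD=246399/2048 → NEW=0, ERR=246399/2048
(0,4): OLD=8343929/32768 → NEW=255, ERR=-11911/32768
Target (0,4): original=202, with diffused error = 8343929/32768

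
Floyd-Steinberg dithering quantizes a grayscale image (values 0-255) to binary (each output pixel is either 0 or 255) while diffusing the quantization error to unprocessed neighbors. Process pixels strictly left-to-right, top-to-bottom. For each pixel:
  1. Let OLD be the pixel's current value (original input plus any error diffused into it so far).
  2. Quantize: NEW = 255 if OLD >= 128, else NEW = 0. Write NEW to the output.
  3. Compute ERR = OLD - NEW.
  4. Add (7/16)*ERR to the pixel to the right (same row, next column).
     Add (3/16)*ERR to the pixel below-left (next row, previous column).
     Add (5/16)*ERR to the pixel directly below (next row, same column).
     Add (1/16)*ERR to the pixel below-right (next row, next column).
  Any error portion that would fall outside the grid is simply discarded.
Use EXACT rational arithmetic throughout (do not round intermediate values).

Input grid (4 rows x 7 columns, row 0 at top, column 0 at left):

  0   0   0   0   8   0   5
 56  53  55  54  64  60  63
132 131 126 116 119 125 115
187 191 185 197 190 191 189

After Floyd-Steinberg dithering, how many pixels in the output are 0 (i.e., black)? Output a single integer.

Answer: 18

Derivation:
(0,0): OLD=0 → NEW=0, ERR=0
(0,1): OLD=0 → NEW=0, ERR=0
(0,2): OLD=0 → NEW=0, ERR=0
(0,3): OLD=0 → NEW=0, ERR=0
(0,4): OLD=8 → NEW=0, ERR=8
(0,5): OLD=7/2 → NEW=0, ERR=7/2
(0,6): OLD=209/32 → NEW=0, ERR=209/32
(1,0): OLD=56 → NEW=0, ERR=56
(1,1): OLD=155/2 → NEW=0, ERR=155/2
(1,2): OLD=2845/32 → NEW=0, ERR=2845/32
(1,3): OLD=48331/512 → NEW=0, ERR=48331/512
(1,4): OLD=888461/8192 → NEW=0, ERR=888461/8192
(1,5): OLD=14452955/131072 → NEW=0, ERR=14452955/131072
(1,6): OLD=238030333/2097152 → NEW=0, ERR=238030333/2097152
(2,0): OLD=5249/32 → NEW=255, ERR=-2911/32
(2,1): OLD=34711/256 → NEW=255, ERR=-30569/256
(2,2): OLD=1016499/8192 → NEW=0, ERR=1016499/8192
(2,3): OLD=7395007/32768 → NEW=255, ERR=-960833/32768
(2,4): OLD=349466245/2097152 → NEW=255, ERR=-185307515/2097152
(2,5): OLD=2497462405/16777216 → NEW=255, ERR=-1780727675/16777216
(2,6): OLD=29776175275/268435456 → NEW=0, ERR=29776175275/268435456
(3,0): OLD=557805/4096 → NEW=255, ERR=-486675/4096
(3,1): OLD=15634543/131072 → NEW=0, ERR=15634543/131072
(3,2): OLD=551553517/2097152 → NEW=255, ERR=16779757/2097152
(3,3): OLD=3062258021/16777216 → NEW=255, ERR=-1215932059/16777216
(3,4): OLD=14622391053/134217728 → NEW=0, ERR=14622391053/134217728
(3,5): OLD=948203178183/4294967296 → NEW=255, ERR=-147013482297/4294967296
(3,6): OLD=13885114464225/68719476736 → NEW=255, ERR=-3638352103455/68719476736
Output grid:
  Row 0: .......  (7 black, running=7)
  Row 1: .......  (7 black, running=14)
  Row 2: ##.###.  (2 black, running=16)
  Row 3: #.##.##  (2 black, running=18)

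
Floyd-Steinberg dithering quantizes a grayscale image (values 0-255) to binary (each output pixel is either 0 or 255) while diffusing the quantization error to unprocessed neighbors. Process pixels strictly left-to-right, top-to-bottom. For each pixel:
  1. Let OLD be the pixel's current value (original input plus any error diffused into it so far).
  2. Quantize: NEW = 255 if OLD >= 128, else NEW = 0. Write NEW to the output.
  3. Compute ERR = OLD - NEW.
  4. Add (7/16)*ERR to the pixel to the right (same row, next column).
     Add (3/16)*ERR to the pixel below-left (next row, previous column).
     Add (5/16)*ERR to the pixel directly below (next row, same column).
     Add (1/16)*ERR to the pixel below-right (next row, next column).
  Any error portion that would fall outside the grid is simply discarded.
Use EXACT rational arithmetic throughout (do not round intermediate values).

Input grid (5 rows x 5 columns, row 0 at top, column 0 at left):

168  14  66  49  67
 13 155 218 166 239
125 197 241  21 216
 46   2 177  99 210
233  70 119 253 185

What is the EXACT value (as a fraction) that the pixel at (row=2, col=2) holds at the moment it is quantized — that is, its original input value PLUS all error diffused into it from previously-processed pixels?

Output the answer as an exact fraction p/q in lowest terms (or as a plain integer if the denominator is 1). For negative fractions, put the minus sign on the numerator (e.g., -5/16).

(0,0): OLD=168 → NEW=255, ERR=-87
(0,1): OLD=-385/16 → NEW=0, ERR=-385/16
(0,2): OLD=14201/256 → NEW=0, ERR=14201/256
(0,3): OLD=300111/4096 → NEW=0, ERR=300111/4096
(0,4): OLD=6491689/65536 → NEW=0, ERR=6491689/65536
(1,0): OLD=-4787/256 → NEW=0, ERR=-4787/256
(1,1): OLD=295451/2048 → NEW=255, ERR=-226789/2048
(1,2): OLD=13049655/65536 → NEW=255, ERR=-3662025/65536
(1,3): OLD=48887211/262144 → NEW=255, ERR=-17959509/262144
(1,4): OLD=1025762977/4194304 → NEW=255, ERR=-43784543/4194304
(2,0): OLD=3224153/32768 → NEW=0, ERR=3224153/32768
(2,1): OLD=203209827/1048576 → NEW=255, ERR=-64177053/1048576
(2,2): OLD=2969477609/16777216 → NEW=255, ERR=-1308712471/16777216
Target (2,2): original=241, with diffused error = 2969477609/16777216

Answer: 2969477609/16777216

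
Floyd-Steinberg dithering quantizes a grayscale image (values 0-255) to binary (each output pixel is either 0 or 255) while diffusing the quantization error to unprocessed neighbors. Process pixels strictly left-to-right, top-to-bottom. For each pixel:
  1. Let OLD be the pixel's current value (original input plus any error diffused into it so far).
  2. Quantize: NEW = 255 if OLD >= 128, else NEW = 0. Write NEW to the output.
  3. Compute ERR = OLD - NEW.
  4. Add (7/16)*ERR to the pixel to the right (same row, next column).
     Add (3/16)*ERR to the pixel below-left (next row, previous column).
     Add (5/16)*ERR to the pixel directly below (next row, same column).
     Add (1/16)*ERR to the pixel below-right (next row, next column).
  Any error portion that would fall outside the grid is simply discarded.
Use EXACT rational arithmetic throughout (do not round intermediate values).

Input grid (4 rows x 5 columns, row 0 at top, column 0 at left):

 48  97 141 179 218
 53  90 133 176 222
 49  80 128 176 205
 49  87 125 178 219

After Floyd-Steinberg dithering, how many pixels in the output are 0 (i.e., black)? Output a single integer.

(0,0): OLD=48 → NEW=0, ERR=48
(0,1): OLD=118 → NEW=0, ERR=118
(0,2): OLD=1541/8 → NEW=255, ERR=-499/8
(0,3): OLD=19419/128 → NEW=255, ERR=-13221/128
(0,4): OLD=353917/2048 → NEW=255, ERR=-168323/2048
(1,0): OLD=721/8 → NEW=0, ERR=721/8
(1,1): OLD=10087/64 → NEW=255, ERR=-6233/64
(1,2): OLD=120643/2048 → NEW=0, ERR=120643/2048
(1,3): OLD=1230319/8192 → NEW=255, ERR=-858641/8192
(1,4): OLD=18874893/131072 → NEW=255, ERR=-14548467/131072
(2,0): OLD=60317/1024 → NEW=0, ERR=60317/1024
(2,1): OLD=3015103/32768 → NEW=0, ERR=3015103/32768
(2,2): OLD=84371037/524288 → NEW=255, ERR=-49322403/524288
(2,3): OLD=712676071/8388608 → NEW=0, ERR=712676071/8388608
(2,4): OLD=26968608913/134217728 → NEW=255, ERR=-7256911727/134217728
(3,0): OLD=44386141/524288 → NEW=0, ERR=44386141/524288
(3,1): OLD=582317609/4194304 → NEW=255, ERR=-487229911/4194304
(3,2): OLD=8920099587/134217728 → NEW=0, ERR=8920099587/134217728
(3,3): OLD=58413700223/268435456 → NEW=255, ERR=-10037341057/268435456
(3,4): OLD=820572967427/4294967296 → NEW=255, ERR=-274643693053/4294967296
Output grid:
  Row 0: ..###  (2 black, running=2)
  Row 1: .#.##  (2 black, running=4)
  Row 2: ..#.#  (3 black, running=7)
  Row 3: .#.##  (2 black, running=9)

Answer: 9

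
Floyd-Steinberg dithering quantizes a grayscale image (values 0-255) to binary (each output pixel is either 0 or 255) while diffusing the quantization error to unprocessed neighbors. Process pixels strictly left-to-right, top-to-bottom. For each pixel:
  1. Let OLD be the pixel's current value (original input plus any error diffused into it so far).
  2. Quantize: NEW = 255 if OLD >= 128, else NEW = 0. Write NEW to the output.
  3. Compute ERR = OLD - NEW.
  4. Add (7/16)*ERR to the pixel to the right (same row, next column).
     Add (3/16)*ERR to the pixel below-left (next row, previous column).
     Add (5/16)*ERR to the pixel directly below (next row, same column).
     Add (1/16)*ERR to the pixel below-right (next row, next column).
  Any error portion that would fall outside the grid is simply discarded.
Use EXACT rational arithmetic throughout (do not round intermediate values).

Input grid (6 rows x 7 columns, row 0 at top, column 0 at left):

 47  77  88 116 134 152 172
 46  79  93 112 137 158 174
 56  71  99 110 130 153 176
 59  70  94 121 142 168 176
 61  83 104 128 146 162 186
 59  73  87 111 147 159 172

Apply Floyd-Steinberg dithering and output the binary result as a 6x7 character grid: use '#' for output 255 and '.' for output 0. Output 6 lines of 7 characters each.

(0,0): OLD=47 → NEW=0, ERR=47
(0,1): OLD=1561/16 → NEW=0, ERR=1561/16
(0,2): OLD=33455/256 → NEW=255, ERR=-31825/256
(0,3): OLD=252361/4096 → NEW=0, ERR=252361/4096
(0,4): OLD=10548351/65536 → NEW=255, ERR=-6163329/65536
(0,5): OLD=116240249/1048576 → NEW=0, ERR=116240249/1048576
(0,6): OLD=3699362895/16777216 → NEW=255, ERR=-578827185/16777216
(1,0): OLD=20219/256 → NEW=0, ERR=20219/256
(1,1): OLD=253277/2048 → NEW=0, ERR=253277/2048
(1,2): OLD=8251425/65536 → NEW=0, ERR=8251425/65536
(1,3): OLD=42188045/262144 → NEW=255, ERR=-24658675/262144
(1,4): OLD=1528294535/16777216 → NEW=0, ERR=1528294535/16777216
(1,5): OLD=29547894967/134217728 → NEW=255, ERR=-4677625673/134217728
(1,6): OLD=332644439513/2147483648 → NEW=255, ERR=-214963890727/2147483648
(2,0): OLD=3403599/32768 → NEW=0, ERR=3403599/32768
(2,1): OLD=192553941/1048576 → NEW=255, ERR=-74832939/1048576
(2,2): OLD=1631001535/16777216 → NEW=0, ERR=1631001535/16777216
(2,3): OLD=19875691655/134217728 → NEW=255, ERR=-14349828985/134217728
(2,4): OLD=106598867063/1073741824 → NEW=0, ERR=106598867063/1073741824
(2,5): OLD=5925944083645/34359738368 → NEW=255, ERR=-2835789200195/34359738368
(2,6): OLD=58511915412475/549755813888 → NEW=0, ERR=58511915412475/549755813888
(3,0): OLD=1309932767/16777216 → NEW=0, ERR=1309932767/16777216
(3,1): OLD=14304511731/134217728 → NEW=0, ERR=14304511731/134217728
(3,2): OLD=157303501641/1073741824 → NEW=255, ERR=-116500663479/1073741824
(3,3): OLD=278361766735/4294967296 → NEW=0, ERR=278361766735/4294967296
(3,4): OLD=98528479418591/549755813888 → NEW=255, ERR=-41659253122849/549755813888
(3,5): OLD=594690043014541/4398046511104 → NEW=255, ERR=-526811817316979/4398046511104
(3,6): OLD=10674711852924051/70368744177664 → NEW=255, ERR=-7269317912380269/70368744177664
(4,0): OLD=226307348401/2147483648 → NEW=0, ERR=226307348401/2147483648
(4,1): OLD=5049038075133/34359738368 → NEW=255, ERR=-3712695208707/34359738368
(4,2): OLD=22888269431539/549755813888 → NEW=0, ERR=22888269431539/549755813888
(4,3): OLD=639821612252001/4398046511104 → NEW=255, ERR=-481680248079519/4398046511104
(4,4): OLD=1970155892827027/35184372088832 → NEW=0, ERR=1970155892827027/35184372088832
(4,5): OLD=140692683885859667/1125899906842624 → NEW=0, ERR=140692683885859667/1125899906842624
(4,6): OLD=3619117651741098549/18014398509481984 → NEW=255, ERR=-974553968176807371/18014398509481984
(5,0): OLD=39402095265351/549755813888 → NEW=0, ERR=39402095265351/549755813888
(5,1): OLD=373756665133677/4398046511104 → NEW=0, ERR=373756665133677/4398046511104
(5,2): OLD=3866821222850507/35184372088832 → NEW=0, ERR=3866821222850507/35184372088832
(5,3): OLD=38831650194318999/281474976710656 → NEW=255, ERR=-32944468866898281/281474976710656
(5,4): OLD=2339664303622246237/18014398509481984 → NEW=255, ERR=-2254007316295659683/18014398509481984
(5,5): OLD=19695525608759169293/144115188075855872 → NEW=255, ERR=-17053847350584078067/144115188075855872
(5,6): OLD=256254570940984555811/2305843009213693952 → NEW=0, ERR=256254570940984555811/2305843009213693952
Row 0: ..#.#.#
Row 1: ...#.##
Row 2: .#.#.#.
Row 3: ..#.###
Row 4: .#.#..#
Row 5: ...###.

Answer: ..#.#.#
...#.##
.#.#.#.
..#.###
.#.#..#
...###.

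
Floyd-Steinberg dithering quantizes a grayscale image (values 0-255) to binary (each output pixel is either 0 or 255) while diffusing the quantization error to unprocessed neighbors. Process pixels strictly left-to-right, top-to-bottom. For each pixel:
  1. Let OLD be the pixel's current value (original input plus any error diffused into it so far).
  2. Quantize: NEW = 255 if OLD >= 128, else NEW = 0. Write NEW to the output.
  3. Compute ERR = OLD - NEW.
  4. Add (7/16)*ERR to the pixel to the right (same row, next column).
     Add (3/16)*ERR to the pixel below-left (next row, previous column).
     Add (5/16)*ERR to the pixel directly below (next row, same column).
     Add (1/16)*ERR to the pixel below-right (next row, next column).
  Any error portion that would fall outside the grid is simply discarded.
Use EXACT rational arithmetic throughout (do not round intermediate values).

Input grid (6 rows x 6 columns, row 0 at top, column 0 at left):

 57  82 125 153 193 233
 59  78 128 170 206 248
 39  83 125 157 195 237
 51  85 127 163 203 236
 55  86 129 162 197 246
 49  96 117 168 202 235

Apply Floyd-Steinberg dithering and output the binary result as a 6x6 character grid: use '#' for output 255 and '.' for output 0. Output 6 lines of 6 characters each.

(0,0): OLD=57 → NEW=0, ERR=57
(0,1): OLD=1711/16 → NEW=0, ERR=1711/16
(0,2): OLD=43977/256 → NEW=255, ERR=-21303/256
(0,3): OLD=477567/4096 → NEW=0, ERR=477567/4096
(0,4): OLD=15991417/65536 → NEW=255, ERR=-720263/65536
(0,5): OLD=239276367/1048576 → NEW=255, ERR=-28110513/1048576
(1,0): OLD=24797/256 → NEW=0, ERR=24797/256
(1,1): OLD=290315/2048 → NEW=255, ERR=-231925/2048
(1,2): OLD=5308135/65536 → NEW=0, ERR=5308135/65536
(1,3): OLD=61501467/262144 → NEW=255, ERR=-5345253/262144
(1,4): OLD=3286743985/16777216 → NEW=255, ERR=-991446095/16777216
(1,5): OLD=57198642055/268435456 → NEW=255, ERR=-11252399225/268435456
(2,0): OLD=1574057/32768 → NEW=0, ERR=1574057/32768
(2,1): OLD=94233043/1048576 → NEW=0, ERR=94233043/1048576
(2,2): OLD=2998545465/16777216 → NEW=255, ERR=-1279644615/16777216
(2,3): OLD=14930458801/134217728 → NEW=0, ERR=14930458801/134217728
(2,4): OLD=927998621587/4294967296 → NEW=255, ERR=-167218038893/4294967296
(2,5): OLD=13961987575861/68719476736 → NEW=255, ERR=-3561478991819/68719476736
(3,0): OLD=1390186265/16777216 → NEW=0, ERR=1390186265/16777216
(3,1): OLD=18526972197/134217728 → NEW=255, ERR=-15698548443/134217728
(3,2): OLD=84254002751/1073741824 → NEW=0, ERR=84254002751/1073741824
(3,3): OLD=15120017055037/68719476736 → NEW=255, ERR=-2403449512643/68719476736
(3,4): OLD=94979614334621/549755813888 → NEW=255, ERR=-45208118206819/549755813888
(3,5): OLD=1595558057142291/8796093022208 → NEW=255, ERR=-647445663520749/8796093022208
(4,0): OLD=126623405911/2147483648 → NEW=0, ERR=126623405911/2147483648
(4,1): OLD=3268885324011/34359738368 → NEW=0, ERR=3268885324011/34359738368
(4,2): OLD=199314670058833/1099511627776 → NEW=255, ERR=-81060795024047/1099511627776
(4,3): OLD=1905260002591733/17592186044416 → NEW=0, ERR=1905260002591733/17592186044416
(4,4): OLD=57054134460689221/281474976710656 → NEW=255, ERR=-14721984600528059/281474976710656
(4,5): OLD=878093753444234435/4503599627370496 → NEW=255, ERR=-270324151535242045/4503599627370496
(5,0): OLD=46874563325425/549755813888 → NEW=0, ERR=46874563325425/549755813888
(5,1): OLD=2689764197415937/17592186044416 → NEW=255, ERR=-1796243243910143/17592186044416
(5,2): OLD=10631727629760411/140737488355328 → NEW=0, ERR=10631727629760411/140737488355328
(5,3): OLD=992952207094487513/4503599627370496 → NEW=255, ERR=-155465697884988967/4503599627370496
(5,4): OLD=1495798681060254137/9007199254740992 → NEW=255, ERR=-801037128898698823/9007199254740992
(5,5): OLD=25085464272965919821/144115188075855872 → NEW=255, ERR=-11663908686377327539/144115188075855872
Row 0: ..#.##
Row 1: .#.###
Row 2: ..#.##
Row 3: .#.###
Row 4: ..#.##
Row 5: .#.###

Answer: ..#.##
.#.###
..#.##
.#.###
..#.##
.#.###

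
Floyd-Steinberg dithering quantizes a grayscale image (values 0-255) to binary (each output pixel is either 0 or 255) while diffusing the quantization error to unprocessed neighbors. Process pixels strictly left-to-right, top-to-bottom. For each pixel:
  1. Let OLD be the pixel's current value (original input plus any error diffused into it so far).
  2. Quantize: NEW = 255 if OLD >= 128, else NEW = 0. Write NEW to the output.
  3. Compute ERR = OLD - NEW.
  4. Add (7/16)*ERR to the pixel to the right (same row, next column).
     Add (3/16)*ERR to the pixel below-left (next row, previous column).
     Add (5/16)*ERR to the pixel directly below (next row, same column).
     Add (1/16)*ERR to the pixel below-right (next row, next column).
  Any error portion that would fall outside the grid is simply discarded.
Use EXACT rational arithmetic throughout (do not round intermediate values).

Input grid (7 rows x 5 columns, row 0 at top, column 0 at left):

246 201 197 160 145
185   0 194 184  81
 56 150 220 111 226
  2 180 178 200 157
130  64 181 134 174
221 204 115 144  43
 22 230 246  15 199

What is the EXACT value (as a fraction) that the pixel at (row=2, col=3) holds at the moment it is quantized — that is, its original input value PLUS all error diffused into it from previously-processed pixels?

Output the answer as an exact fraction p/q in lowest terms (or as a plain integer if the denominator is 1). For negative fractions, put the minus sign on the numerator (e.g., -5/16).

(0,0): OLD=246 → NEW=255, ERR=-9
(0,1): OLD=3153/16 → NEW=255, ERR=-927/16
(0,2): OLD=43943/256 → NEW=255, ERR=-21337/256
(0,3): OLD=506001/4096 → NEW=0, ERR=506001/4096
(0,4): OLD=13044727/65536 → NEW=255, ERR=-3666953/65536
(1,0): OLD=43859/256 → NEW=255, ERR=-21421/256
(1,1): OLD=-145211/2048 → NEW=0, ERR=-145211/2048
(1,2): OLD=10254761/65536 → NEW=255, ERR=-6456919/65536
(1,3): OLD=42939125/262144 → NEW=255, ERR=-23907595/262144
(1,4): OLD=131430463/4194304 → NEW=0, ERR=131430463/4194304
(2,0): OLD=542535/32768 → NEW=0, ERR=542535/32768
(2,1): OLD=116793597/1048576 → NEW=0, ERR=116793597/1048576
(2,2): OLD=3630750007/16777216 → NEW=255, ERR=-647440073/16777216
(2,3): OLD=17538018997/268435456 → NEW=0, ERR=17538018997/268435456
Target (2,3): original=111, with diffused error = 17538018997/268435456

Answer: 17538018997/268435456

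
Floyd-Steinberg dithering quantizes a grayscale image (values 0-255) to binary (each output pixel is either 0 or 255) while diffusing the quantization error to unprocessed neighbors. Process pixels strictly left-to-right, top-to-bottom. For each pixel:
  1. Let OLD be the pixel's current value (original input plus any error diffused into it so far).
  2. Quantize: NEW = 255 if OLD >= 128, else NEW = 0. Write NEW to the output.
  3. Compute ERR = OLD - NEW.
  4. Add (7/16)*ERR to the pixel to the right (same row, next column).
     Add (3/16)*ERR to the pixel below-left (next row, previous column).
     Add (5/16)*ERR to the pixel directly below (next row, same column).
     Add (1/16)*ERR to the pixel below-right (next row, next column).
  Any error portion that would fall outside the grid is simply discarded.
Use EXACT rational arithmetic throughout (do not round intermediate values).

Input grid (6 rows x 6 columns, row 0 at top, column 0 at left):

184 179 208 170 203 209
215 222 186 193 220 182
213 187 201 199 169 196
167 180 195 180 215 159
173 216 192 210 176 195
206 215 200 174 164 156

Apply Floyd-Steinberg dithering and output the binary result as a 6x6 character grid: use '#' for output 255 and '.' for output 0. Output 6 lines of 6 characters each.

Answer: ######
##.#.#
#.####
###.#.
.#####
##.#.#

Derivation:
(0,0): OLD=184 → NEW=255, ERR=-71
(0,1): OLD=2367/16 → NEW=255, ERR=-1713/16
(0,2): OLD=41257/256 → NEW=255, ERR=-24023/256
(0,3): OLD=528159/4096 → NEW=255, ERR=-516321/4096
(0,4): OLD=9689561/65536 → NEW=255, ERR=-7022119/65536
(0,5): OLD=169997551/1048576 → NEW=255, ERR=-97389329/1048576
(1,0): OLD=44221/256 → NEW=255, ERR=-21059/256
(1,1): OLD=267307/2048 → NEW=255, ERR=-254933/2048
(1,2): OLD=4711303/65536 → NEW=0, ERR=4711303/65536
(1,3): OLD=41708091/262144 → NEW=255, ERR=-25138629/262144
(1,4): OLD=2000990225/16777216 → NEW=0, ERR=2000990225/16777216
(1,5): OLD=53273375783/268435456 → NEW=255, ERR=-15177665497/268435456
(2,0): OLD=5372425/32768 → NEW=255, ERR=-2983415/32768
(2,1): OLD=122269427/1048576 → NEW=0, ERR=122269427/1048576
(2,2): OLD=4172821401/16777216 → NEW=255, ERR=-105368679/16777216
(2,3): OLD=25922888977/134217728 → NEW=255, ERR=-8302631663/134217728
(2,4): OLD=698416895155/4294967296 → NEW=255, ERR=-396799765325/4294967296
(2,5): OLD=9989459340821/68719476736 → NEW=255, ERR=-7534007226859/68719476736
(3,0): OLD=2691256953/16777216 → NEW=255, ERR=-1586933127/16777216
(3,1): OLD=22573894917/134217728 → NEW=255, ERR=-11651625723/134217728
(3,2): OLD=161862887903/1073741824 → NEW=255, ERR=-111941277217/1073741824
(3,3): OLD=6689355306525/68719476736 → NEW=0, ERR=6689355306525/68719476736
(3,4): OLD=112311768399741/549755813888 → NEW=255, ERR=-27875964141699/549755813888
(3,5): OLD=851296382503219/8796093022208 → NEW=0, ERR=851296382503219/8796093022208
(4,0): OLD=273082468855/2147483648 → NEW=0, ERR=273082468855/2147483648
(4,1): OLD=7526375608075/34359738368 → NEW=255, ERR=-1235357675765/34359738368
(4,2): OLD=172092449912241/1099511627776 → NEW=255, ERR=-108283015170639/1099511627776
(4,3): OLD=3189642734934485/17592186044416 → NEW=255, ERR=-1296364706391595/17592186044416
(4,4): OLD=42825141947152165/281474976710656 → NEW=255, ERR=-28950977114065115/281474976710656
(4,5): OLD=797480015098756067/4503599627370496 → NEW=255, ERR=-350937889880720413/4503599627370496
(5,0): OLD=131390222142033/549755813888 → NEW=255, ERR=-8797510399407/549755813888
(5,1): OLD=3276466804377185/17592186044416 → NEW=255, ERR=-1209540636948895/17592186044416
(5,2): OLD=17321986210335675/140737488355328 → NEW=0, ERR=17321986210335675/140737488355328
(5,3): OLD=807851582369959225/4503599627370496 → NEW=255, ERR=-340566322609517255/4503599627370496
(5,4): OLD=716589995043742745/9007199254740992 → NEW=0, ERR=716589995043742745/9007199254740992
(5,5): OLD=23062289138682427437/144115188075855872 → NEW=255, ERR=-13687083820660819923/144115188075855872
Row 0: ######
Row 1: ##.#.#
Row 2: #.####
Row 3: ###.#.
Row 4: .#####
Row 5: ##.#.#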